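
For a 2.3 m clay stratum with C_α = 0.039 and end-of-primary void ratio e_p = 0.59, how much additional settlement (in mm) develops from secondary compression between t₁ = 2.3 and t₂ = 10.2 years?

S_s ≈ 36.5 mm

Secondary compression: S_s = C_α·H/(1+e_p)·log₁₀(t₂/t₁)
S_s = 0.039×2.3/(1+0.59)×log₁₀(10.2/2.3)
    = 0.05642 × 0.6469 = 0.03649 m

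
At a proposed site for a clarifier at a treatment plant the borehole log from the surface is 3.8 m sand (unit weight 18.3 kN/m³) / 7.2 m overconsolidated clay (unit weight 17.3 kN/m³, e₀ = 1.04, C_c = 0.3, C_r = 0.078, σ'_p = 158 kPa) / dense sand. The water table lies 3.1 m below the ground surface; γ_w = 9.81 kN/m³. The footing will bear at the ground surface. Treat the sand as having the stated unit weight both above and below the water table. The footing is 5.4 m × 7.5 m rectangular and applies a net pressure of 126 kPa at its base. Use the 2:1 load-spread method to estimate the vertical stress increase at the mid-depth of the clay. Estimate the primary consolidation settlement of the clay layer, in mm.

S_c ≈ 31.2 mm

Mid-depth of clay below the ground surface: z = 3.8 + 7.2/2 = 7.4 m.
Total vertical stress at mid-clay: σ_v = 18.3×3.8 + 17.3×3.6 = 131.82 kPa.
Pore pressure: u = 9.81×(7.4 − 3.1) = 42.183 kPa.
Initial effective stress: σ'_0 = σ_v − u = 131.82 − 42.183 = 89.637 kPa.
Stress increase at mid-clay by the 2:1 spreading method:
Δσ = qBL/((B+z)(L+z)) = 126×5.4×7.5/((5.4+7.4)(7.5+7.4)) = 26.757 kPa
Final effective stress: σ'_f = 89.637 + 26.757 = 116.39 kPa.
σ'_f = 116.39 ≤ σ'_p = 158 kPa, so the clay remains overconsolidated and only the recompression index applies:
S_c = C_r·H/(1+e₀)·log₁₀(σ'_f/σ'_0) = 0.078×7.2/2.04×log₁₀(116.39/89.637)
    = 0.27529 × 0.11343 = 0.03123 m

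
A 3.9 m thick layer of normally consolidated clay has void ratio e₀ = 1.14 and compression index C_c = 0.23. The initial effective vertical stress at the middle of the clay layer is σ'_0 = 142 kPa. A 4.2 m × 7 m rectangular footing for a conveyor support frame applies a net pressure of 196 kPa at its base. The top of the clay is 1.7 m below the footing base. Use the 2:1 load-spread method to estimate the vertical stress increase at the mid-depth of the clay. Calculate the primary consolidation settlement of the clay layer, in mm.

Mid-depth of clay below the footing base: z = 1.7 + 3.9/2 = 3.65 m.
Stress increase at mid-clay by the 2:1 spreading method:
Δσ = qBL/((B+z)(L+z)) = 196×4.2×7/((4.2+3.65)(7+3.65)) = 68.926 kPa
Final effective stress: σ'_f = σ'_0 + Δσ = 142 + 68.926 = 210.93 kPa.
Normally consolidated clay, so the full stress increment lies on the virgin compression line:
S_c = C_c·H/(1+e₀)·log₁₀(σ'_f/σ'_0) = 0.23×3.9/(1+1.14)×log₁₀(210.93/142)
    = 0.41916 × 0.17185 = 0.07203 m

S_c ≈ 72 mm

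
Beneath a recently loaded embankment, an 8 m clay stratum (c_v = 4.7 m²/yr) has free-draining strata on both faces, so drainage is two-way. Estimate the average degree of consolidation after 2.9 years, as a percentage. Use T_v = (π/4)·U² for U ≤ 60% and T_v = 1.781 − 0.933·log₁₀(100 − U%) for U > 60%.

Drainage path length: H_d = H/2 = 4 m (double drainage).
T_v = c_v·t/H_d² = 4.7×2.9/4² = 0.85188.
T_v = 0.85188 corresponds to the U > 60% branch:
U = 1 − 10^((1.781 − T_v)/0.933)/100 = 0.901

U ≈ 90.1 %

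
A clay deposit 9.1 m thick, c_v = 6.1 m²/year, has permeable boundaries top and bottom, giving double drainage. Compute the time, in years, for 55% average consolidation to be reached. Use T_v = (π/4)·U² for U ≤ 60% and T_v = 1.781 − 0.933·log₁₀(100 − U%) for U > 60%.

Drainage path length: H_d = H/2 = 4.55 m (double drainage).
U ≤ 60%: T_v = (π/4)·U² = (π/4)×0.55² = 0.23758.
t = T_v·H_d²/c_v = 0.23758×4.55²/6.1 = 0.8063 years.

t ≈ 0.806 years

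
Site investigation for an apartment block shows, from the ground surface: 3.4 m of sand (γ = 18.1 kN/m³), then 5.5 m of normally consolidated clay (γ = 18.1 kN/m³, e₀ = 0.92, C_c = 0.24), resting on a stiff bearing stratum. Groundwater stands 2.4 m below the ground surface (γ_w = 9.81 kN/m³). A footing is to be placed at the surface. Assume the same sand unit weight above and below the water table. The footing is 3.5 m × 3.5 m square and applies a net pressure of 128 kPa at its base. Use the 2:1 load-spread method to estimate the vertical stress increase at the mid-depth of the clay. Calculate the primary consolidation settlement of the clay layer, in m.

Mid-depth of clay below the ground surface: z = 3.4 + 5.5/2 = 6.15 m.
Total vertical stress at mid-clay: σ_v = 18.1×3.4 + 18.1×2.75 = 111.32 kPa.
Pore pressure: u = 9.81×(6.15 − 2.4) = 36.788 kPa.
Initial effective stress: σ'_0 = σ_v − u = 111.32 − 36.788 = 74.532 kPa.
Stress increase at mid-clay by the 2:1 spreading method:
Δσ = qBL/((B+z)(L+z)) = 128×3.5×3.5/((3.5+6.15)(3.5+6.15)) = 16.838 kPa
Final effective stress: σ'_f = σ'_0 + Δσ = 74.532 + 16.838 = 91.37 kPa.
Normally consolidated clay, so the full stress increment lies on the virgin compression line:
S_c = C_c·H/(1+e₀)·log₁₀(σ'_f/σ'_0) = 0.24×5.5/(1+0.92)×log₁₀(91.37/74.532)
    = 0.6875 × 0.088461 = 0.06082 m

S_c ≈ 0.0608 m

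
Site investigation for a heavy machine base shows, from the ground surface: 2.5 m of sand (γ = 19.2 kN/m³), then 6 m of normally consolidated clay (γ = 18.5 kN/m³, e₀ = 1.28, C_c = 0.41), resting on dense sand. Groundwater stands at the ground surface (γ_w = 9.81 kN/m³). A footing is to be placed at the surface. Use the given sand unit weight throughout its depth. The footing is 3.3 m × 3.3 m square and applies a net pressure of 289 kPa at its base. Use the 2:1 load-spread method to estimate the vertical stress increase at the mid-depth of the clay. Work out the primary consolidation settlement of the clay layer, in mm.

Mid-depth of clay below the ground surface: z = 2.5 + 6/2 = 5.5 m.
Total vertical stress at mid-clay: σ_v = 19.2×2.5 + 18.5×3 = 103.5 kPa.
Pore pressure: u = 9.81×(5.5 − 0) = 53.955 kPa.
Initial effective stress: σ'_0 = σ_v − u = 103.5 − 53.955 = 49.545 kPa.
Stress increase at mid-clay by the 2:1 spreading method:
Δσ = qBL/((B+z)(L+z)) = 289×3.3×3.3/((3.3+5.5)(3.3+5.5)) = 40.641 kPa
Final effective stress: σ'_f = σ'_0 + Δσ = 49.545 + 40.641 = 90.186 kPa.
Normally consolidated clay, so the full stress increment lies on the virgin compression line:
S_c = C_c·H/(1+e₀)·log₁₀(σ'_f/σ'_0) = 0.41×6/(1+1.28)×log₁₀(90.186/49.545)
    = 1.0789 × 0.26014 = 0.2807 m

S_c ≈ 281 mm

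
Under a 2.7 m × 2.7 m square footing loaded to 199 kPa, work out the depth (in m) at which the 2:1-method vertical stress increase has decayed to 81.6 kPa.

z ≈ 1.52 m

2:1 spreading — at depth z the loaded area has grown by z in each plan dimension:
qB²/(B+z)² = Δσ_z ⇒ z = B(√(q/Δσ_z) − 1) = 2.7×(√(199/81.6) − 1) = 1.516 m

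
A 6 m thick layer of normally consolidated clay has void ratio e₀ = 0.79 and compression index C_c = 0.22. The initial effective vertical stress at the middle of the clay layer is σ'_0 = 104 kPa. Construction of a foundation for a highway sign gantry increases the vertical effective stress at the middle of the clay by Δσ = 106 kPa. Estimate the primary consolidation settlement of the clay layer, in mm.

Final effective stress: σ'_f = σ'_0 + Δσ = 104 + 106 = 210 kPa.
Normally consolidated clay, so the full stress increment lies on the virgin compression line:
S_c = C_c·H/(1+e₀)·log₁₀(σ'_f/σ'_0) = 0.22×6/(1+0.79)×log₁₀(210/104)
    = 0.73743 × 0.30519 = 0.2251 m

S_c ≈ 225 mm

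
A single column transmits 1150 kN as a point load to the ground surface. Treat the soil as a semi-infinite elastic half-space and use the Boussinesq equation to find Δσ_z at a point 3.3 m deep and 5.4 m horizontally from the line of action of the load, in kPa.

Boussinesq vertical stress below a point load on an elastic half-space:
Δσ_z = 3P/(2πz²) · [1 + (r/z)²]^(−5/2)
r/z = 5.4/3.3 = 1.6364; [1+(r/z)²]^(−5/2) = 0.038553.
Δσ_z = 3×1150/(2π×3.3²) × 0.038553 = 50.421 × 0.038553 = 1.944 kPa

Δσ_z ≈ 1.94 kPa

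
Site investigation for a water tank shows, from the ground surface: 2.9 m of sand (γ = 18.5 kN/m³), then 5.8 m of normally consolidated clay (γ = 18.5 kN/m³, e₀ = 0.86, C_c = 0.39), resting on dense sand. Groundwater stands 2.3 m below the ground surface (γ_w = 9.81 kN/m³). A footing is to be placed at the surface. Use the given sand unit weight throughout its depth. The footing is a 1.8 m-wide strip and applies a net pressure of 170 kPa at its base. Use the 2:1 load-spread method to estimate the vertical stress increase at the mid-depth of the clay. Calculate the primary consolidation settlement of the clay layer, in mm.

Mid-depth of clay below the ground surface: z = 2.9 + 5.8/2 = 5.8 m.
Total vertical stress at mid-clay: σ_v = 18.5×2.9 + 18.5×2.9 = 107.3 kPa.
Pore pressure: u = 9.81×(5.8 − 2.3) = 34.335 kPa.
Initial effective stress: σ'_0 = σ_v − u = 107.3 − 34.335 = 72.965 kPa.
Stress increase at mid-clay by the 2:1 spreading method:
Δσ = qB/(B+z) = 170×1.8/(1.8+5.8) = 40.263 kPa
Final effective stress: σ'_f = σ'_0 + Δσ = 72.965 + 40.263 = 113.23 kPa.
Normally consolidated clay, so the full stress increment lies on the virgin compression line:
S_c = C_c·H/(1+e₀)·log₁₀(σ'_f/σ'_0) = 0.39×5.8/(1+0.86)×log₁₀(113.23/72.965)
    = 1.2161 × 0.19085 = 0.2321 m

S_c ≈ 232 mm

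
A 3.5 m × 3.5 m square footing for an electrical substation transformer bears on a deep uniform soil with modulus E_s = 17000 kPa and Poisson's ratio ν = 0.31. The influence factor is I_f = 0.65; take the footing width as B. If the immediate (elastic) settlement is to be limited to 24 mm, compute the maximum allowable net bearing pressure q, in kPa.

q ≈ 198 kPa

S_e = q·B·(1−ν²)/E_s · I_f  ⇒  q = S_e·E_s / (B·(1−ν²)·I_f).
q = 0.024 × 17000 / (3.5 × 0.9039 × 0.65) = 198.4 kPa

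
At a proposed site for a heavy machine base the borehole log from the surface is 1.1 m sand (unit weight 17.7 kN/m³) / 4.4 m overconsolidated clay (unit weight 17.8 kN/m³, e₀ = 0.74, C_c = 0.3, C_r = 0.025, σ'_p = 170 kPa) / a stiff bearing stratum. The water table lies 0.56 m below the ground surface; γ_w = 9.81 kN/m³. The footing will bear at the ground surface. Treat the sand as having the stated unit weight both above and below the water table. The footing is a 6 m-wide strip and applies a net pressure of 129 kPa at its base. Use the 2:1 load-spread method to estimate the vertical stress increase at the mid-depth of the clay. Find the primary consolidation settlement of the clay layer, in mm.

Mid-depth of clay below the ground surface: z = 1.1 + 4.4/2 = 3.3 m.
Total vertical stress at mid-clay: σ_v = 17.7×1.1 + 17.8×2.2 = 58.63 kPa.
Pore pressure: u = 9.81×(3.3 − 0.56) = 26.879 kPa.
Initial effective stress: σ'_0 = σ_v − u = 58.63 − 26.879 = 31.751 kPa.
Stress increase at mid-clay by the 2:1 spreading method:
Δσ = qB/(B+z) = 129×6/(6+3.3) = 83.226 kPa
Final effective stress: σ'_f = 31.751 + 83.226 = 114.98 kPa.
σ'_f = 114.98 ≤ σ'_p = 170 kPa, so the clay remains overconsolidated and only the recompression index applies:
S_c = C_r·H/(1+e₀)·log₁₀(σ'_f/σ'_0) = 0.025×4.4/1.74×log₁₀(114.98/31.751)
    = 0.063218 × 0.55886 = 0.03533 m

S_c ≈ 35.3 mm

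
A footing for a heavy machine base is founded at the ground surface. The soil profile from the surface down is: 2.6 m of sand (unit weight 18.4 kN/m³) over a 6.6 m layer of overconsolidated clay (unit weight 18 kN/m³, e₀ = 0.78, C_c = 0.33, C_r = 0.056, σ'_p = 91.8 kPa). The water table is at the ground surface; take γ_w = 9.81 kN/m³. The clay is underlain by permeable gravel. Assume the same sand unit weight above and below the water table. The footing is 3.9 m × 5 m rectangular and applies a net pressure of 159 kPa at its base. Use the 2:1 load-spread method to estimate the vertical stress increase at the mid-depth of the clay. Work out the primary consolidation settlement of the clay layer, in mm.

S_c ≈ 41.7 mm

Mid-depth of clay below the ground surface: z = 2.6 + 6.6/2 = 5.9 m.
Total vertical stress at mid-clay: σ_v = 18.4×2.6 + 18×3.3 = 107.24 kPa.
Pore pressure: u = 9.81×(5.9 − 0) = 57.879 kPa.
Initial effective stress: σ'_0 = σ_v − u = 107.24 − 57.879 = 49.361 kPa.
Stress increase at mid-clay by the 2:1 spreading method:
Δσ = qBL/((B+z)(L+z)) = 159×3.9×5/((3.9+5.9)(5+5.9)) = 29.025 kPa
Final effective stress: σ'_f = 49.361 + 29.025 = 78.386 kPa.
σ'_f = 78.386 ≤ σ'_p = 91.8 kPa, so the clay remains overconsolidated and only the recompression index applies:
S_c = C_r·H/(1+e₀)·log₁₀(σ'_f/σ'_0) = 0.056×6.6/1.78×log₁₀(78.386/49.361)
    = 0.20764 × 0.20085 = 0.0417 m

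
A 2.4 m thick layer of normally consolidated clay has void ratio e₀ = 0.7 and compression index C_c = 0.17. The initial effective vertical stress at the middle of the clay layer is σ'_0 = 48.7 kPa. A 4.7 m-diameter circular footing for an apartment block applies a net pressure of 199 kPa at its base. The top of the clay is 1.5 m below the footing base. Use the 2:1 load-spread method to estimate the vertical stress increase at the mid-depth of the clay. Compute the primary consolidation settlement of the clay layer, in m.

S_c ≈ 0.102 m

Mid-depth of clay below the footing base: z = 1.5 + 2.4/2 = 2.7 m.
Stress increase at mid-clay by the 2:1 spreading method:
Δσ ≈ qD²/(D+z)² = 199×4.7²/(4.7+2.7)² = 80.276 kPa
Final effective stress: σ'_f = σ'_0 + Δσ = 48.7 + 80.276 = 128.98 kPa.
Normally consolidated clay, so the full stress increment lies on the virgin compression line:
S_c = C_c·H/(1+e₀)·log₁₀(σ'_f/σ'_0) = 0.17×2.4/(1+0.7)×log₁₀(128.98/48.7)
    = 0.24 × 0.42299 = 0.1015 m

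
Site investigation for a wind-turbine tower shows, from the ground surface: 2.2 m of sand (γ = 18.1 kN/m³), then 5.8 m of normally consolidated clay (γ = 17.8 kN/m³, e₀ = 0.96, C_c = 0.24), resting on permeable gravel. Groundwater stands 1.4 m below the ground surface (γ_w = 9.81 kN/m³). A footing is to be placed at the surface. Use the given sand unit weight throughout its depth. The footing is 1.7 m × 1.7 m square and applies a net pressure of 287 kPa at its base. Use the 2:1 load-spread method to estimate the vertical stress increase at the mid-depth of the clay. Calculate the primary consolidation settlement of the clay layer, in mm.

S_c ≈ 86.9 mm

Mid-depth of clay below the ground surface: z = 2.2 + 5.8/2 = 5.1 m.
Total vertical stress at mid-clay: σ_v = 18.1×2.2 + 17.8×2.9 = 91.44 kPa.
Pore pressure: u = 9.81×(5.1 − 1.4) = 36.297 kPa.
Initial effective stress: σ'_0 = σ_v − u = 91.44 − 36.297 = 55.143 kPa.
Stress increase at mid-clay by the 2:1 spreading method:
Δσ = qBL/((B+z)(L+z)) = 287×1.7×1.7/((1.7+5.1)(1.7+5.1)) = 17.938 kPa
Final effective stress: σ'_f = σ'_0 + Δσ = 55.143 + 17.938 = 73.081 kPa.
Normally consolidated clay, so the full stress increment lies on the virgin compression line:
S_c = C_c·H/(1+e₀)·log₁₀(σ'_f/σ'_0) = 0.24×5.8/(1+0.96)×log₁₀(73.081/55.143)
    = 0.7102 × 0.12231 = 0.08686 m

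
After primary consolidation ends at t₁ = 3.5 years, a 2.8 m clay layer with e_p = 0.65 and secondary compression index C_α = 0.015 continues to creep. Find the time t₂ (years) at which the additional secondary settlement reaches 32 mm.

t₂ ≈ 63.3 years

S_s = C_α·H/(1+e_p)·log₁₀(t₂/t₁) ⇒ log₁₀(t₂/t₁) = S_s·(1+e_p)/(C_α·H).
log₁₀(t₂/t₁) = 0.032 × (1+0.65) / (0.015×2.8) = 1.257
t₂ = t₁ × 10^1.257 = 3.5 × 18.08 = 63.27 years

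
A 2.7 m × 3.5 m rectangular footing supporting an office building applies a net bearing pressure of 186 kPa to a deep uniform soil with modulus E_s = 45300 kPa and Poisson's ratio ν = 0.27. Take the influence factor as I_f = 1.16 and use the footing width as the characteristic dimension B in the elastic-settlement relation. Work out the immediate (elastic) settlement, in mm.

S_e ≈ 11.9 mm

Immediate (elastic) settlement: S_e = q·B·(1−ν²)/E_s · I_f.
S_e = 186 × 2.7 × (1 − 0.27²) / 45300 × 1.16
    = 186 × 2.7 × 0.9271 / 45300 × 1.16
    = 0.01192 m = 11.92 mm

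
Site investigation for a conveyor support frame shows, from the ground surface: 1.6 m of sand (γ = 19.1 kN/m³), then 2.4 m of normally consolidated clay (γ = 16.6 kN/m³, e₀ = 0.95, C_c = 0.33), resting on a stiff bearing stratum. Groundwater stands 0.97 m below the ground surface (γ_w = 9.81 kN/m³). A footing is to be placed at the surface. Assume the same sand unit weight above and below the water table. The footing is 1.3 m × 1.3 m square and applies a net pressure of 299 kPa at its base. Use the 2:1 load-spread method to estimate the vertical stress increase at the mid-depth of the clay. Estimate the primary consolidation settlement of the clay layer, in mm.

S_c ≈ 115 mm

Mid-depth of clay below the ground surface: z = 1.6 + 2.4/2 = 2.8 m.
Total vertical stress at mid-clay: σ_v = 19.1×1.6 + 16.6×1.2 = 50.48 kPa.
Pore pressure: u = 9.81×(2.8 − 0.97) = 17.952 kPa.
Initial effective stress: σ'_0 = σ_v − u = 50.48 − 17.952 = 32.528 kPa.
Stress increase at mid-clay by the 2:1 spreading method:
Δσ = qBL/((B+z)(L+z)) = 299×1.3×1.3/((1.3+2.8)(1.3+2.8)) = 30.06 kPa
Final effective stress: σ'_f = σ'_0 + Δσ = 32.528 + 30.06 = 62.588 kPa.
Normally consolidated clay, so the full stress increment lies on the virgin compression line:
S_c = C_c·H/(1+e₀)·log₁₀(σ'_f/σ'_0) = 0.33×2.4/(1+0.95)×log₁₀(62.588/32.528)
    = 0.40615 × 0.28423 = 0.1154 m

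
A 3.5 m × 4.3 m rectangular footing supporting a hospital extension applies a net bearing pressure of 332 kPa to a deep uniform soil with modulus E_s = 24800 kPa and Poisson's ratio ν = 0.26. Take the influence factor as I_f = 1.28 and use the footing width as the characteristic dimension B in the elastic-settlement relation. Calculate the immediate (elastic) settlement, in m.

S_e ≈ 0.0559 m

Immediate (elastic) settlement: S_e = q·B·(1−ν²)/E_s · I_f.
S_e = 332 × 3.5 × (1 − 0.26²) / 24800 × 1.28
    = 332 × 3.5 × 0.9324 / 24800 × 1.28
    = 0.05592 m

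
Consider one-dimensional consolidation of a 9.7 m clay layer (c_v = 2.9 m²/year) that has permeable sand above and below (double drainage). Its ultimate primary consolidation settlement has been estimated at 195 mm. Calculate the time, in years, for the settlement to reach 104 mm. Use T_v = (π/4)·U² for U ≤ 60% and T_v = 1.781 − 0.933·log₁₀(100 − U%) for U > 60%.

Drainage path length: H_d = H/2 = 4.85 m (double drainage).
U = S(t)/S_ult = 104/195 = 0.5333.
U ≤ 60%: T_v = (π/4)·U² = (π/4)×0.53333² = 0.2234.
t = T_v·H_d²/c_v = 0.2234×4.85²/2.9 = 1.812 years.

t ≈ 1.81 years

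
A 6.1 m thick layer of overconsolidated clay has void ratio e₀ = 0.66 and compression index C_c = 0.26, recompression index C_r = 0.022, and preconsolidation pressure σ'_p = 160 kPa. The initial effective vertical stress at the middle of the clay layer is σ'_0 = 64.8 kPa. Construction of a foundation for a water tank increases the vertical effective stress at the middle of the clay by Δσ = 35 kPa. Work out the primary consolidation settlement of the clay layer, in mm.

Final effective stress: σ'_f = 64.8 + 35 = 99.8 kPa.
σ'_f = 99.8 ≤ σ'_p = 160 kPa, so the clay remains overconsolidated and only the recompression index applies:
S_c = C_r·H/(1+e₀)·log₁₀(σ'_f/σ'_0) = 0.022×6.1/1.66×log₁₀(99.8/64.8)
    = 0.080843 × 0.18756 = 0.01516 m

S_c ≈ 15.2 mm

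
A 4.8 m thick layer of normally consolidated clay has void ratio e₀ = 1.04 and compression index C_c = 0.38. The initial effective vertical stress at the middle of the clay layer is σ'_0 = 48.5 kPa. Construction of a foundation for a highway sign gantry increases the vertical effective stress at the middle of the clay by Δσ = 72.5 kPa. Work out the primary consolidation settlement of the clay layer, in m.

S_c ≈ 0.355 m

Final effective stress: σ'_f = σ'_0 + Δσ = 48.5 + 72.5 = 121 kPa.
Normally consolidated clay, so the full stress increment lies on the virgin compression line:
S_c = C_c·H/(1+e₀)·log₁₀(σ'_f/σ'_0) = 0.38×4.8/(1+1.04)×log₁₀(121/48.5)
    = 0.89412 × 0.39704 = 0.355 m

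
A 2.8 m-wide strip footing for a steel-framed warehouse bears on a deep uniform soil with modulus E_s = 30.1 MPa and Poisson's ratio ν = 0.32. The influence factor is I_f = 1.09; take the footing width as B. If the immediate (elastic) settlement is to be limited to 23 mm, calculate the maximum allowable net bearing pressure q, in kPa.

q ≈ 253 kPa

E_s = 30.1 MPa = 30100 kPa.
S_e = q·B·(1−ν²)/E_s · I_f  ⇒  q = S_e·E_s / (B·(1−ν²)·I_f).
q = 0.023 × 30100 / (2.8 × 0.8976 × 1.09) = 252.7 kPa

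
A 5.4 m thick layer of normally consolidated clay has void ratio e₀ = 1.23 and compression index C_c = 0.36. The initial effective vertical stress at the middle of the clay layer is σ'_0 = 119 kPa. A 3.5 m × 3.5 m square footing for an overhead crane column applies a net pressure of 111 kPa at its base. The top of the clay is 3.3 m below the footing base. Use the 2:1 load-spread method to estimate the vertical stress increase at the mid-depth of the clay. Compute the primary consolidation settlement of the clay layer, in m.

Mid-depth of clay below the footing base: z = 3.3 + 5.4/2 = 6 m.
Stress increase at mid-clay by the 2:1 spreading method:
Δσ = qBL/((B+z)(L+z)) = 111×3.5×3.5/((3.5+6)(3.5+6)) = 15.066 kPa
Final effective stress: σ'_f = σ'_0 + Δσ = 119 + 15.066 = 134.07 kPa.
Normally consolidated clay, so the full stress increment lies on the virgin compression line:
S_c = C_c·H/(1+e₀)·log₁₀(σ'_f/σ'_0) = 0.36×5.4/(1+1.23)×log₁₀(134.07/119)
    = 0.87175 × 0.051785 = 0.04514 m

S_c ≈ 0.0451 m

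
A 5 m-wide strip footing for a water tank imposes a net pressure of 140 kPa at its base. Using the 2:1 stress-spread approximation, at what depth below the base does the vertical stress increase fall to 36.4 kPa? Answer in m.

z ≈ 14.2 m

2:1 spreading — at depth z the loaded area has grown by z in each plan dimension:
qB/(B+z) = Δσ_z ⇒ z = qB/Δσ_z − B = 140×5/36.4 − 5 = 14.23 m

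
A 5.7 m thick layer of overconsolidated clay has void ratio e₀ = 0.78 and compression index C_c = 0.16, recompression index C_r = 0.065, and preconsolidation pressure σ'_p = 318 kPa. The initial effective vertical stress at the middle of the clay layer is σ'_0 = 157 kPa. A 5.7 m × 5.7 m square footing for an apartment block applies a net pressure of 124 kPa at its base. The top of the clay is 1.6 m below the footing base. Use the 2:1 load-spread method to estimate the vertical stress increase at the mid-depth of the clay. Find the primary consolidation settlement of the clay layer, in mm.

Mid-depth of clay below the footing base: z = 1.6 + 5.7/2 = 4.45 m.
Stress increase at mid-clay by the 2:1 spreading method:
Δσ = qBL/((B+z)(L+z)) = 124×5.7×5.7/((5.7+4.45)(5.7+4.45)) = 39.106 kPa
Final effective stress: σ'_f = 157 + 39.106 = 196.11 kPa.
σ'_f = 196.11 ≤ σ'_p = 318 kPa, so the clay remains overconsolidated and only the recompression index applies:
S_c = C_r·H/(1+e₀)·log₁₀(σ'_f/σ'_0) = 0.065×5.7/1.78×log₁₀(196.11/157)
    = 0.20814 × 0.0966 = 0.02011 m

S_c ≈ 20.1 mm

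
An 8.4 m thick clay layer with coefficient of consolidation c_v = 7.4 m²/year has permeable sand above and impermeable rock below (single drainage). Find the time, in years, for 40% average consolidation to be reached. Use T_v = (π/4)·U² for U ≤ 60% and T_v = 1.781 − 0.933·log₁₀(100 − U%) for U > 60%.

t ≈ 1.2 years

Drainage path length: H_d = H = 8.4 m (single drainage).
U ≤ 60%: T_v = (π/4)·U² = (π/4)×0.4² = 0.12566.
t = T_v·H_d²/c_v = 0.12566×8.4²/7.4 = 1.198 years.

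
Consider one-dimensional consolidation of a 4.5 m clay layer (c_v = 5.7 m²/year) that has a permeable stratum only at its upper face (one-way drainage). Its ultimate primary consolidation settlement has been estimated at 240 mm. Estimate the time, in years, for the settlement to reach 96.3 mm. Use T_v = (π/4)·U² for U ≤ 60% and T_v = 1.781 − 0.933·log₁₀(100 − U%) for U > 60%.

Drainage path length: H_d = H = 4.5 m (single drainage).
U = S(t)/S_ult = 96.3/240 = 0.4012.
U ≤ 60%: T_v = (π/4)·U² = (π/4)×0.40125² = 0.12645.
t = T_v·H_d²/c_v = 0.12645×4.5²/5.7 = 0.4492 years.

t ≈ 0.449 years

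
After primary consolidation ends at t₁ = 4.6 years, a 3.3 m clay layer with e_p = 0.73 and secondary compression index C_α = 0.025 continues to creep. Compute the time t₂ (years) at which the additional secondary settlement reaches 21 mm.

S_s = C_α·H/(1+e_p)·log₁₀(t₂/t₁) ⇒ log₁₀(t₂/t₁) = S_s·(1+e_p)/(C_α·H).
log₁₀(t₂/t₁) = 0.021 × (1+0.73) / (0.025×3.3) = 0.4404
t₂ = t₁ × 10^0.4404 = 4.6 × 2.757 = 12.68 years

t₂ ≈ 12.7 years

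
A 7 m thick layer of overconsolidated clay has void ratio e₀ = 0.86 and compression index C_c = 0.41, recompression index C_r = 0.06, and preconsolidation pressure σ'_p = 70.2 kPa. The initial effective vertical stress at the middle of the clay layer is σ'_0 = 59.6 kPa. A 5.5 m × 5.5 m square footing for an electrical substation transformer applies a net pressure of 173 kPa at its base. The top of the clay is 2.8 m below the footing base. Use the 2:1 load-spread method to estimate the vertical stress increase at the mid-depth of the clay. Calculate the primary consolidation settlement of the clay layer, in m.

Mid-depth of clay below the footing base: z = 2.8 + 7/2 = 6.3 m.
Stress increase at mid-clay by the 2:1 spreading method:
Δσ = qBL/((B+z)(L+z)) = 173×5.5×5.5/((5.5+6.3)(5.5+6.3)) = 37.584 kPa
Final effective stress: σ'_f = 59.6 + 37.584 = 97.184 kPa.
σ'_f = 97.184 > σ'_p = 70.2 kPa, so the stress path crosses the preconsolidation pressure — recompression up to σ'_p, then virgin compression beyond:
S_c = H/(1+e₀)·[C_r·log₁₀(σ'_p/σ'_0) + C_c·log₁₀(σ'_f/σ'_p)]
    = 7/1.86 × [0.06×log₁₀(70.2/59.6) + 0.41×log₁₀(97.184/70.2)]
    = 3.7634 × [0.0042655 + 0.057916] = 0.234 m

S_c ≈ 0.234 m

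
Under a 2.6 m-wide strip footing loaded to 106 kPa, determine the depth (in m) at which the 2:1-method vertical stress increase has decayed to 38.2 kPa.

z ≈ 4.61 m

2:1 spreading — at depth z the loaded area has grown by z in each plan dimension:
qB/(B+z) = Δσ_z ⇒ z = qB/Δσ_z − B = 106×2.6/38.2 − 2.6 = 4.615 m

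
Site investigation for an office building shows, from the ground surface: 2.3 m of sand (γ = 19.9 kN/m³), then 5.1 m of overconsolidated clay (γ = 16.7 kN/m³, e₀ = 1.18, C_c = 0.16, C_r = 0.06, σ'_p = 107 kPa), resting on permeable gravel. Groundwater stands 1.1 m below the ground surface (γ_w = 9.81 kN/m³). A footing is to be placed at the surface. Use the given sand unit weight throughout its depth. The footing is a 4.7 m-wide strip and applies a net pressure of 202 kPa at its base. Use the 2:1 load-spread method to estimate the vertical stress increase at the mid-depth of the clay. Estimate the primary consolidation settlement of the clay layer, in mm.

Mid-depth of clay below the ground surface: z = 2.3 + 5.1/2 = 4.85 m.
Total vertical stress at mid-clay: σ_v = 19.9×2.3 + 16.7×2.55 = 88.355 kPa.
Pore pressure: u = 9.81×(4.85 − 1.1) = 36.788 kPa.
Initial effective stress: σ'_0 = σ_v − u = 88.355 − 36.788 = 51.567 kPa.
Stress increase at mid-clay by the 2:1 spreading method:
Δσ = qB/(B+z) = 202×4.7/(4.7+4.85) = 99.414 kPa
Final effective stress: σ'_f = 51.567 + 99.414 = 150.98 kPa.
σ'_f = 150.98 > σ'_p = 107 kPa, so the stress path crosses the preconsolidation pressure — recompression up to σ'_p, then virgin compression beyond:
S_c = H/(1+e₀)·[C_r·log₁₀(σ'_p/σ'_0) + C_c·log₁₀(σ'_f/σ'_p)]
    = 5.1/2.18 × [0.06×log₁₀(107/51.567) + 0.16×log₁₀(150.98/107)]
    = 2.3394 × [0.019021 + 0.023926] = 0.1005 m

S_c ≈ 100 mm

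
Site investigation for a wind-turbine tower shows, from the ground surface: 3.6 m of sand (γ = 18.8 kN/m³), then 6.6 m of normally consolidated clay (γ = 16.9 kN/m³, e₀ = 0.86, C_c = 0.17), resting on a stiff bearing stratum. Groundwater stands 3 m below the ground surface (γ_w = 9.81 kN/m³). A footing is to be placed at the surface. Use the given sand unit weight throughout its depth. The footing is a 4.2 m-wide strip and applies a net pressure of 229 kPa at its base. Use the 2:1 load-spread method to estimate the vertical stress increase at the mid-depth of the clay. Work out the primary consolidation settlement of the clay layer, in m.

Mid-depth of clay below the ground surface: z = 3.6 + 6.6/2 = 6.9 m.
Total vertical stress at mid-clay: σ_v = 18.8×3.6 + 16.9×3.3 = 123.45 kPa.
Pore pressure: u = 9.81×(6.9 − 3) = 38.259 kPa.
Initial effective stress: σ'_0 = σ_v − u = 123.45 − 38.259 = 85.191 kPa.
Stress increase at mid-clay by the 2:1 spreading method:
Δσ = qB/(B+z) = 229×4.2/(4.2+6.9) = 86.649 kPa
Final effective stress: σ'_f = σ'_0 + Δσ = 85.191 + 86.649 = 171.84 kPa.
Normally consolidated clay, so the full stress increment lies on the virgin compression line:
S_c = C_c·H/(1+e₀)·log₁₀(σ'_f/σ'_0) = 0.17×6.6/(1+0.86)×log₁₀(171.84/85.191)
    = 0.60323 × 0.30473 = 0.1838 m

S_c ≈ 0.184 m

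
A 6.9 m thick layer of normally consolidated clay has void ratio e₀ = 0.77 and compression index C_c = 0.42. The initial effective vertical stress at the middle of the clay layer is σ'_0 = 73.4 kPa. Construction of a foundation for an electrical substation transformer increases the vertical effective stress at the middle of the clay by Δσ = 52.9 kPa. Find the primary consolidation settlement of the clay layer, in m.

S_c ≈ 0.386 m

Final effective stress: σ'_f = σ'_0 + Δσ = 73.4 + 52.9 = 126.3 kPa.
Normally consolidated clay, so the full stress increment lies on the virgin compression line:
S_c = C_c·H/(1+e₀)·log₁₀(σ'_f/σ'_0) = 0.42×6.9/(1+0.77)×log₁₀(126.3/73.4)
    = 1.6373 × 0.23571 = 0.3859 m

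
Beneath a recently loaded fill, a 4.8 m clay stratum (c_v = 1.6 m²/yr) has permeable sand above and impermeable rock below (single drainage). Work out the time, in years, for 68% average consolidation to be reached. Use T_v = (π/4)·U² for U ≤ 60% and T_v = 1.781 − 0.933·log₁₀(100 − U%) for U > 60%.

t ≈ 5.42 years

Drainage path length: H_d = H = 4.8 m (single drainage).
U > 60%: T_v = 1.781 − 0.933·log₁₀(100 − 68) = 0.3767.
t = T_v·H_d²/c_v = 0.3767×4.8²/1.6 = 5.424 years.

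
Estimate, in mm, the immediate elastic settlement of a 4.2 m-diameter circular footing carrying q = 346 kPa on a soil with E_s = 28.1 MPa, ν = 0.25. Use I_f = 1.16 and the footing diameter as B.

Immediate (elastic) settlement: S_e = q·B·(1−ν²)/E_s · I_f.
E_s = 28.1 MPa = 28100 kPa.
S_e = 346 × 4.2 × (1 − 0.25²) / 28100 × 1.16
    = 346 × 4.2 × 0.9375 / 28100 × 1.16
    = 0.05624 m = 56.24 mm

S_e ≈ 56.2 mm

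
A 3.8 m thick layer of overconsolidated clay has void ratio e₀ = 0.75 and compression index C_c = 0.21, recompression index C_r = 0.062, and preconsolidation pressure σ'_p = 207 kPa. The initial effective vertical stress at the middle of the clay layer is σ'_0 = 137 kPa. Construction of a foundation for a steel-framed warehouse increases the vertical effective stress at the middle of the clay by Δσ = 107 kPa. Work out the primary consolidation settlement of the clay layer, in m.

S_c ≈ 0.0567 m

Final effective stress: σ'_f = 137 + 107 = 244 kPa.
σ'_f = 244 > σ'_p = 207 kPa, so the stress path crosses the preconsolidation pressure — recompression up to σ'_p, then virgin compression beyond:
S_c = H/(1+e₀)·[C_r·log₁₀(σ'_p/σ'_0) + C_c·log₁₀(σ'_f/σ'_p)]
    = 3.8/1.75 × [0.062×log₁₀(207/137) + 0.21×log₁₀(244/207)]
    = 2.1714 × [0.011113 + 0.014998] = 0.0567 m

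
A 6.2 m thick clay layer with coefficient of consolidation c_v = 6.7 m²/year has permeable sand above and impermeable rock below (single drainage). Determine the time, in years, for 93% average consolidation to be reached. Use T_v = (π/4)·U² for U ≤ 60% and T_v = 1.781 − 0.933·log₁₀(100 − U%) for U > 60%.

Drainage path length: H_d = H = 6.2 m (single drainage).
U > 60%: T_v = 1.781 − 0.933·log₁₀(100 − 93) = 0.99252.
t = T_v·H_d²/c_v = 0.99252×6.2²/6.7 = 5.694 years.

t ≈ 5.69 years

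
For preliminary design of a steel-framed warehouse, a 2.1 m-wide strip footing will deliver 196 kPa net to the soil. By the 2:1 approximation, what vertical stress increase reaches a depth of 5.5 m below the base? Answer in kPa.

Δσ_z ≈ 54.2 kPa

By the 2:1 method the load spreads at 1 horizontal : 2 vertical, so at depth z the loaded area has grown by z in each plan dimension:
Δσ = qB/(B+z) = 196×2.1/(2.1+5.5) = 54.158 kPa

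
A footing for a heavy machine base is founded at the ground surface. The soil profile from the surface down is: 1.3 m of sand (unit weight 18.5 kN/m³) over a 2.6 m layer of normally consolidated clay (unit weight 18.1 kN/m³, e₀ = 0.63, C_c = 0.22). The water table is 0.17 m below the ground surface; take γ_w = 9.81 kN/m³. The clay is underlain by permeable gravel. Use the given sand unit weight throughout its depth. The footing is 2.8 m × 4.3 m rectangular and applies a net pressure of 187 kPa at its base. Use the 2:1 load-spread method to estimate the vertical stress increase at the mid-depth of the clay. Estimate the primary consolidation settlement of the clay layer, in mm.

Mid-depth of clay below the ground surface: z = 1.3 + 2.6/2 = 2.6 m.
Total vertical stress at mid-clay: σ_v = 18.5×1.3 + 18.1×1.3 = 47.58 kPa.
Pore pressure: u = 9.81×(2.6 − 0.17) = 23.838 kPa.
Initial effective stress: σ'_0 = σ_v − u = 47.58 − 23.838 = 23.742 kPa.
Stress increase at mid-clay by the 2:1 spreading method:
Δσ = qBL/((B+z)(L+z)) = 187×2.8×4.3/((2.8+2.6)(4.3+2.6)) = 60.426 kPa
Final effective stress: σ'_f = σ'_0 + Δσ = 23.742 + 60.426 = 84.168 kPa.
Normally consolidated clay, so the full stress increment lies on the virgin compression line:
S_c = C_c·H/(1+e₀)·log₁₀(σ'_f/σ'_0) = 0.22×2.6/(1+0.63)×log₁₀(84.168/23.742)
    = 0.35092 × 0.54963 = 0.1929 m

S_c ≈ 193 mm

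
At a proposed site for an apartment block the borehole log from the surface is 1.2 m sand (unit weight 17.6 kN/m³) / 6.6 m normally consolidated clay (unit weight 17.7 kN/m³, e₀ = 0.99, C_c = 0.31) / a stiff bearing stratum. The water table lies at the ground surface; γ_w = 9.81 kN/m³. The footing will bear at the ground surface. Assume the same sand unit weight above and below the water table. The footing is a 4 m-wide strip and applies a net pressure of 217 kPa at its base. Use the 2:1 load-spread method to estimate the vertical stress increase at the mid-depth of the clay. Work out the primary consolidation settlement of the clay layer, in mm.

S_c ≈ 606 mm

Mid-depth of clay below the ground surface: z = 1.2 + 6.6/2 = 4.5 m.
Total vertical stress at mid-clay: σ_v = 17.6×1.2 + 17.7×3.3 = 79.53 kPa.
Pore pressure: u = 9.81×(4.5 − 0) = 44.145 kPa.
Initial effective stress: σ'_0 = σ_v − u = 79.53 − 44.145 = 35.385 kPa.
Stress increase at mid-clay by the 2:1 spreading method:
Δσ = qB/(B+z) = 217×4/(4+4.5) = 102.12 kPa
Final effective stress: σ'_f = σ'_0 + Δσ = 35.385 + 102.12 = 137.5 kPa.
Normally consolidated clay, so the full stress increment lies on the virgin compression line:
S_c = C_c·H/(1+e₀)·log₁₀(σ'_f/σ'_0) = 0.31×6.6/(1+0.99)×log₁₀(137.5/35.385)
    = 1.0281 × 0.58948 = 0.606 m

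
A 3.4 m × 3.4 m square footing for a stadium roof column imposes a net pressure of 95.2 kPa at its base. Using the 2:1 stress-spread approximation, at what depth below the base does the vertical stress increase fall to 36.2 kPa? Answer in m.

z ≈ 2.11 m

2:1 spreading — at depth z the loaded area has grown by z in each plan dimension:
qB²/(B+z)² = Δσ_z ⇒ z = B(√(q/Δσ_z) − 1) = 3.4×(√(95.2/36.2) − 1) = 2.114 m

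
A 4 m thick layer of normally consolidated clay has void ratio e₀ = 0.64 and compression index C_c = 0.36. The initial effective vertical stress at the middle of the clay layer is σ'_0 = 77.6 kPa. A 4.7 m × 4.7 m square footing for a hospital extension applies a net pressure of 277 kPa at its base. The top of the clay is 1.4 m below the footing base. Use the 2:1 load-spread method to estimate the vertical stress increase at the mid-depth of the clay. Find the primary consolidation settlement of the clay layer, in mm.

S_c ≈ 301 mm

Mid-depth of clay below the footing base: z = 1.4 + 4/2 = 3.4 m.
Stress increase at mid-clay by the 2:1 spreading method:
Δσ = qBL/((B+z)(L+z)) = 277×4.7×4.7/((4.7+3.4)(4.7+3.4)) = 93.262 kPa
Final effective stress: σ'_f = σ'_0 + Δσ = 77.6 + 93.262 = 170.86 kPa.
Normally consolidated clay, so the full stress increment lies on the virgin compression line:
S_c = C_c·H/(1+e₀)·log₁₀(σ'_f/σ'_0) = 0.36×4/(1+0.64)×log₁₀(170.86/77.6)
    = 0.87805 × 0.34278 = 0.301 m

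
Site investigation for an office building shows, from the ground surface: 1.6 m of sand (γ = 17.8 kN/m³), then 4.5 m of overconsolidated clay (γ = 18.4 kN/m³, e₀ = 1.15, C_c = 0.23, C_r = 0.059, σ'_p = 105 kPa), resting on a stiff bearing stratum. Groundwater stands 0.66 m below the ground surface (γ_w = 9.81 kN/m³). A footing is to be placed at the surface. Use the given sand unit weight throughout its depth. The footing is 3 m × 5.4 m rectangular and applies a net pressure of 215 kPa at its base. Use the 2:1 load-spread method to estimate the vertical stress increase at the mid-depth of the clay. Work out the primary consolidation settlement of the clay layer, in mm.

S_c ≈ 47.5 mm

Mid-depth of clay below the ground surface: z = 1.6 + 4.5/2 = 3.85 m.
Total vertical stress at mid-clay: σ_v = 17.8×1.6 + 18.4×2.25 = 69.88 kPa.
Pore pressure: u = 9.81×(3.85 − 0.66) = 31.294 kPa.
Initial effective stress: σ'_0 = σ_v − u = 69.88 − 31.294 = 38.586 kPa.
Stress increase at mid-clay by the 2:1 spreading method:
Δσ = qBL/((B+z)(L+z)) = 215×3×5.4/((3+3.85)(5.4+3.85)) = 54.969 kPa
Final effective stress: σ'_f = 38.586 + 54.969 = 93.555 kPa.
σ'_f = 93.555 ≤ σ'_p = 105 kPa, so the clay remains overconsolidated and only the recompression index applies:
S_c = C_r·H/(1+e₀)·log₁₀(σ'_f/σ'_0) = 0.059×4.5/2.15×log₁₀(93.555/38.586)
    = 0.12349 × 0.38464 = 0.0475 m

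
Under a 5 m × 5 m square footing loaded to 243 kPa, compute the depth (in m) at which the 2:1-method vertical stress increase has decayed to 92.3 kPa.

z ≈ 3.11 m

2:1 spreading — at depth z the loaded area has grown by z in each plan dimension:
qB²/(B+z)² = Δσ_z ⇒ z = B(√(q/Δσ_z) − 1) = 5×(√(243/92.3) − 1) = 3.113 m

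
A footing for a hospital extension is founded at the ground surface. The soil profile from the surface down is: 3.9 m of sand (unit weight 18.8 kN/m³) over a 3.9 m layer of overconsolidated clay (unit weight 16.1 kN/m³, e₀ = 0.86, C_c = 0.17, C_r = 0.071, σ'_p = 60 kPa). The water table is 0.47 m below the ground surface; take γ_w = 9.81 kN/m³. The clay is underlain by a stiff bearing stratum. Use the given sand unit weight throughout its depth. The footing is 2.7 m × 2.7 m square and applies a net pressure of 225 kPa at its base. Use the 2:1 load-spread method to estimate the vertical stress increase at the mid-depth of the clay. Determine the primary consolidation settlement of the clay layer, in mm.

Mid-depth of clay below the ground surface: z = 3.9 + 3.9/2 = 5.85 m.
Total vertical stress at mid-clay: σ_v = 18.8×3.9 + 16.1×1.95 = 104.72 kPa.
Pore pressure: u = 9.81×(5.85 − 0.47) = 52.778 kPa.
Initial effective stress: σ'_0 = σ_v − u = 104.72 − 52.778 = 51.942 kPa.
Stress increase at mid-clay by the 2:1 spreading method:
Δσ = qBL/((B+z)(L+z)) = 225×2.7×2.7/((2.7+5.85)(2.7+5.85)) = 22.438 kPa
Final effective stress: σ'_f = 51.942 + 22.438 = 74.38 kPa.
σ'_f = 74.38 > σ'_p = 60 kPa, so the stress path crosses the preconsolidation pressure — recompression up to σ'_p, then virgin compression beyond:
S_c = H/(1+e₀)·[C_r·log₁₀(σ'_p/σ'_0) + C_c·log₁₀(σ'_f/σ'_p)]
    = 3.9/1.86 × [0.071×log₁₀(60/51.942) + 0.17×log₁₀(74.38/60)]
    = 2.0968 × [0.0044469 + 0.015862] = 0.04258 m

S_c ≈ 42.6 mm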